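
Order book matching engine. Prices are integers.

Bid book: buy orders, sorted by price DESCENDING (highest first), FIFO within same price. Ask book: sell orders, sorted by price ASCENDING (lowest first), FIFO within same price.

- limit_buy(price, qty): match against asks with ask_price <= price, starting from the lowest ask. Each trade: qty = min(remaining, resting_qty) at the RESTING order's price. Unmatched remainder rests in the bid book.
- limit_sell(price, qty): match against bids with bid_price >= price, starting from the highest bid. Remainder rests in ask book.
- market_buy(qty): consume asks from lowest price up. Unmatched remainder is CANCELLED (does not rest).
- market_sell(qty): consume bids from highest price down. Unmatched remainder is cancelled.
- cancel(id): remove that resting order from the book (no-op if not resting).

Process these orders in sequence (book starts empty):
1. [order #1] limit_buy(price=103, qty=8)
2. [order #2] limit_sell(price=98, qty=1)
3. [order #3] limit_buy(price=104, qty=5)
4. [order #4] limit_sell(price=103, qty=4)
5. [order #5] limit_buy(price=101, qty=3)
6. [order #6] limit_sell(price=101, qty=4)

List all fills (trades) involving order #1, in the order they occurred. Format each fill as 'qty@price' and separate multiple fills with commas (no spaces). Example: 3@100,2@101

After op 1 [order #1] limit_buy(price=103, qty=8): fills=none; bids=[#1:8@103] asks=[-]
After op 2 [order #2] limit_sell(price=98, qty=1): fills=#1x#2:1@103; bids=[#1:7@103] asks=[-]
After op 3 [order #3] limit_buy(price=104, qty=5): fills=none; bids=[#3:5@104 #1:7@103] asks=[-]
After op 4 [order #4] limit_sell(price=103, qty=4): fills=#3x#4:4@104; bids=[#3:1@104 #1:7@103] asks=[-]
After op 5 [order #5] limit_buy(price=101, qty=3): fills=none; bids=[#3:1@104 #1:7@103 #5:3@101] asks=[-]
After op 6 [order #6] limit_sell(price=101, qty=4): fills=#3x#6:1@104 #1x#6:3@103; bids=[#1:4@103 #5:3@101] asks=[-]

Answer: 1@103,3@103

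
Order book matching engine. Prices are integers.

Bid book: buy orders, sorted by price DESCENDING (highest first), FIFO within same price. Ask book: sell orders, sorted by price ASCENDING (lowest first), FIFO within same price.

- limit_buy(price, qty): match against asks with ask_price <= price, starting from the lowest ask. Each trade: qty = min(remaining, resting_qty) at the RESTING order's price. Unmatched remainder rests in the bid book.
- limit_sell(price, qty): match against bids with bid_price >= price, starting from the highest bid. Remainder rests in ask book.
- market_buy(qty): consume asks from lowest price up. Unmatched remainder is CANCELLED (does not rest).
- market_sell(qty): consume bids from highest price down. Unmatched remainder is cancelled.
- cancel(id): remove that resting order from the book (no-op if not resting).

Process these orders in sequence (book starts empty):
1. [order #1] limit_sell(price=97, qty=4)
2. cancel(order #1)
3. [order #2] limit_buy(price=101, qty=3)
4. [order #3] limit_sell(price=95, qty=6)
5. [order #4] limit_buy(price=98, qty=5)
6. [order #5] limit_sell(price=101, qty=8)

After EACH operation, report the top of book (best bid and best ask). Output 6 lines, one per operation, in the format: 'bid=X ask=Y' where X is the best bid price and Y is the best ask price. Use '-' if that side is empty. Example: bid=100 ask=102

After op 1 [order #1] limit_sell(price=97, qty=4): fills=none; bids=[-] asks=[#1:4@97]
After op 2 cancel(order #1): fills=none; bids=[-] asks=[-]
After op 3 [order #2] limit_buy(price=101, qty=3): fills=none; bids=[#2:3@101] asks=[-]
After op 4 [order #3] limit_sell(price=95, qty=6): fills=#2x#3:3@101; bids=[-] asks=[#3:3@95]
After op 5 [order #4] limit_buy(price=98, qty=5): fills=#4x#3:3@95; bids=[#4:2@98] asks=[-]
After op 6 [order #5] limit_sell(price=101, qty=8): fills=none; bids=[#4:2@98] asks=[#5:8@101]

Answer: bid=- ask=97
bid=- ask=-
bid=101 ask=-
bid=- ask=95
bid=98 ask=-
bid=98 ask=101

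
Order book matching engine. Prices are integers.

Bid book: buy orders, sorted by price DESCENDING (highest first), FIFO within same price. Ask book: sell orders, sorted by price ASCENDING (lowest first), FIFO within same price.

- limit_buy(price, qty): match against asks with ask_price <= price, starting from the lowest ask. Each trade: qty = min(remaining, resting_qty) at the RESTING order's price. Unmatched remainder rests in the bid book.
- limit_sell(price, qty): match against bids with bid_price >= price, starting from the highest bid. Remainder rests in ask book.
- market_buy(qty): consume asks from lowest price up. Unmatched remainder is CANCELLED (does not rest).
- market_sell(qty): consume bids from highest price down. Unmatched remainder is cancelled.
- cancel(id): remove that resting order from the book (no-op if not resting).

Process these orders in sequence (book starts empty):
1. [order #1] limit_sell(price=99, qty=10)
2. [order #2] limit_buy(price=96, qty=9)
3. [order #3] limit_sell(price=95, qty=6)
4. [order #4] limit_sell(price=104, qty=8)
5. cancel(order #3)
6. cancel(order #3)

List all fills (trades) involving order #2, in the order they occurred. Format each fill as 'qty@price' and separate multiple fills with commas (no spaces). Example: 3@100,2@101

After op 1 [order #1] limit_sell(price=99, qty=10): fills=none; bids=[-] asks=[#1:10@99]
After op 2 [order #2] limit_buy(price=96, qty=9): fills=none; bids=[#2:9@96] asks=[#1:10@99]
After op 3 [order #3] limit_sell(price=95, qty=6): fills=#2x#3:6@96; bids=[#2:3@96] asks=[#1:10@99]
After op 4 [order #4] limit_sell(price=104, qty=8): fills=none; bids=[#2:3@96] asks=[#1:10@99 #4:8@104]
After op 5 cancel(order #3): fills=none; bids=[#2:3@96] asks=[#1:10@99 #4:8@104]
After op 6 cancel(order #3): fills=none; bids=[#2:3@96] asks=[#1:10@99 #4:8@104]

Answer: 6@96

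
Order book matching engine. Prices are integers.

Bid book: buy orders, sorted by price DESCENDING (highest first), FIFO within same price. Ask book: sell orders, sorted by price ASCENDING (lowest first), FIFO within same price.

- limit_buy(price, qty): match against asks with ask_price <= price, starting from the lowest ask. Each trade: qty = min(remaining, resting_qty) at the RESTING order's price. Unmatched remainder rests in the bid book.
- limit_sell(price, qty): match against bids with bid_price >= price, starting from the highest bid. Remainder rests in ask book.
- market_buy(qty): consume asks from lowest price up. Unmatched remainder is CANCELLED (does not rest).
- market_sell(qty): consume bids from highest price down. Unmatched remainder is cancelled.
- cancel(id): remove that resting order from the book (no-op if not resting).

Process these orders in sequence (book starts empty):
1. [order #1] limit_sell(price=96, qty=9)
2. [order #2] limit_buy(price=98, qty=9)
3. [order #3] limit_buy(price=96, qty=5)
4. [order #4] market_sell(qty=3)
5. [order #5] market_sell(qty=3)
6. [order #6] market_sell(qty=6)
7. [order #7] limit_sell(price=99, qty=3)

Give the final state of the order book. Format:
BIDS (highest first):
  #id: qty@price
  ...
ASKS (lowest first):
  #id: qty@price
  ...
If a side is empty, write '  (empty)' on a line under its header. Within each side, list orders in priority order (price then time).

Answer: BIDS (highest first):
  (empty)
ASKS (lowest first):
  #7: 3@99

Derivation:
After op 1 [order #1] limit_sell(price=96, qty=9): fills=none; bids=[-] asks=[#1:9@96]
After op 2 [order #2] limit_buy(price=98, qty=9): fills=#2x#1:9@96; bids=[-] asks=[-]
After op 3 [order #3] limit_buy(price=96, qty=5): fills=none; bids=[#3:5@96] asks=[-]
After op 4 [order #4] market_sell(qty=3): fills=#3x#4:3@96; bids=[#3:2@96] asks=[-]
After op 5 [order #5] market_sell(qty=3): fills=#3x#5:2@96; bids=[-] asks=[-]
After op 6 [order #6] market_sell(qty=6): fills=none; bids=[-] asks=[-]
After op 7 [order #7] limit_sell(price=99, qty=3): fills=none; bids=[-] asks=[#7:3@99]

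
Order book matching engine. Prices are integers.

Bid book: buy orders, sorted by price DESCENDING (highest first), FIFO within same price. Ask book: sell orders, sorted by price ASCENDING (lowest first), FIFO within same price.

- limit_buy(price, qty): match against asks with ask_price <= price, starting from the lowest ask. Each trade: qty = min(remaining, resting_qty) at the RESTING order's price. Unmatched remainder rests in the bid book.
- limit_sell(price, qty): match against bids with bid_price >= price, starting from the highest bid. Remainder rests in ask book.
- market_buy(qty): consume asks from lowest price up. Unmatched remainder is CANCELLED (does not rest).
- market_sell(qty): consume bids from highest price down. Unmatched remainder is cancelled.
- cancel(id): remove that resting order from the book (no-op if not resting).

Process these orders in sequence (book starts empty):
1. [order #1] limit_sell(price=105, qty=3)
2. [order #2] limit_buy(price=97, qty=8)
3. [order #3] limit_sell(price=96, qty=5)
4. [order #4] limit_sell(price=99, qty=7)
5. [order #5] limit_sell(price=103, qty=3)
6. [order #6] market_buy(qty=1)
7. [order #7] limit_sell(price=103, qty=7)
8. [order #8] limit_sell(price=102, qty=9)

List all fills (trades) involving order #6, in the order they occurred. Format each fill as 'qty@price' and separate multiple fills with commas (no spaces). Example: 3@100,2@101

After op 1 [order #1] limit_sell(price=105, qty=3): fills=none; bids=[-] asks=[#1:3@105]
After op 2 [order #2] limit_buy(price=97, qty=8): fills=none; bids=[#2:8@97] asks=[#1:3@105]
After op 3 [order #3] limit_sell(price=96, qty=5): fills=#2x#3:5@97; bids=[#2:3@97] asks=[#1:3@105]
After op 4 [order #4] limit_sell(price=99, qty=7): fills=none; bids=[#2:3@97] asks=[#4:7@99 #1:3@105]
After op 5 [order #5] limit_sell(price=103, qty=3): fills=none; bids=[#2:3@97] asks=[#4:7@99 #5:3@103 #1:3@105]
After op 6 [order #6] market_buy(qty=1): fills=#6x#4:1@99; bids=[#2:3@97] asks=[#4:6@99 #5:3@103 #1:3@105]
After op 7 [order #7] limit_sell(price=103, qty=7): fills=none; bids=[#2:3@97] asks=[#4:6@99 #5:3@103 #7:7@103 #1:3@105]
After op 8 [order #8] limit_sell(price=102, qty=9): fills=none; bids=[#2:3@97] asks=[#4:6@99 #8:9@102 #5:3@103 #7:7@103 #1:3@105]

Answer: 1@99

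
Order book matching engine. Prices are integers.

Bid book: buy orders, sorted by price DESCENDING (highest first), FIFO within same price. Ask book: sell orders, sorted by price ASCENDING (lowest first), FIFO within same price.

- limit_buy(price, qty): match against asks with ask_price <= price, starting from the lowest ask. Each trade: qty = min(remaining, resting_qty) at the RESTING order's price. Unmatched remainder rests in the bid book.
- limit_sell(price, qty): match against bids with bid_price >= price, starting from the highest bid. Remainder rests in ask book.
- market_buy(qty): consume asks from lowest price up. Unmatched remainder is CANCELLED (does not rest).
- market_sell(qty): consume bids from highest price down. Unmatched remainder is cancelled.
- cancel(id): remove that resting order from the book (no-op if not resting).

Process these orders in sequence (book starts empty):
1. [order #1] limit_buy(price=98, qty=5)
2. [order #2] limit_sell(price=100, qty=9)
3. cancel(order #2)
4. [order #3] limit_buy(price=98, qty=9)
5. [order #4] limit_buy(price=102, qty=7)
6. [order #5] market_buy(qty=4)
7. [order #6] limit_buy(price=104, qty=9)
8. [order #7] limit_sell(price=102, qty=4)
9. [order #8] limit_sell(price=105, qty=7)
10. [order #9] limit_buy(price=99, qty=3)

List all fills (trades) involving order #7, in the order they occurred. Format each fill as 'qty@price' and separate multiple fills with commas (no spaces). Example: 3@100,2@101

Answer: 4@104

Derivation:
After op 1 [order #1] limit_buy(price=98, qty=5): fills=none; bids=[#1:5@98] asks=[-]
After op 2 [order #2] limit_sell(price=100, qty=9): fills=none; bids=[#1:5@98] asks=[#2:9@100]
After op 3 cancel(order #2): fills=none; bids=[#1:5@98] asks=[-]
After op 4 [order #3] limit_buy(price=98, qty=9): fills=none; bids=[#1:5@98 #3:9@98] asks=[-]
After op 5 [order #4] limit_buy(price=102, qty=7): fills=none; bids=[#4:7@102 #1:5@98 #3:9@98] asks=[-]
After op 6 [order #5] market_buy(qty=4): fills=none; bids=[#4:7@102 #1:5@98 #3:9@98] asks=[-]
After op 7 [order #6] limit_buy(price=104, qty=9): fills=none; bids=[#6:9@104 #4:7@102 #1:5@98 #3:9@98] asks=[-]
After op 8 [order #7] limit_sell(price=102, qty=4): fills=#6x#7:4@104; bids=[#6:5@104 #4:7@102 #1:5@98 #3:9@98] asks=[-]
After op 9 [order #8] limit_sell(price=105, qty=7): fills=none; bids=[#6:5@104 #4:7@102 #1:5@98 #3:9@98] asks=[#8:7@105]
After op 10 [order #9] limit_buy(price=99, qty=3): fills=none; bids=[#6:5@104 #4:7@102 #9:3@99 #1:5@98 #3:9@98] asks=[#8:7@105]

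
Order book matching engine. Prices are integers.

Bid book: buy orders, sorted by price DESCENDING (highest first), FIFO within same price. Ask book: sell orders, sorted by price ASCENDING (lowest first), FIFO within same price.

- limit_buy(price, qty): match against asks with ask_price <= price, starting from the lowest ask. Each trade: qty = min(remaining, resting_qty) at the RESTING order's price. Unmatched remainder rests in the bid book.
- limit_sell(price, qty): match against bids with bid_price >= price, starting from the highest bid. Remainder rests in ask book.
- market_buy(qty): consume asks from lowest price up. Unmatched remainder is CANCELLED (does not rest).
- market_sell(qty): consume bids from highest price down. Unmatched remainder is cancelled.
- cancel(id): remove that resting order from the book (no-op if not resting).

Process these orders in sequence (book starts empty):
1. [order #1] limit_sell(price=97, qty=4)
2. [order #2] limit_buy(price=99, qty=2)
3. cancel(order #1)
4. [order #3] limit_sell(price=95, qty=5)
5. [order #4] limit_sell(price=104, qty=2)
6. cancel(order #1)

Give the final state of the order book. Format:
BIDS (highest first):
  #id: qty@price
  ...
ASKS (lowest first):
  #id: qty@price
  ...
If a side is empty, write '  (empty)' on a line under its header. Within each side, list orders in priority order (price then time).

After op 1 [order #1] limit_sell(price=97, qty=4): fills=none; bids=[-] asks=[#1:4@97]
After op 2 [order #2] limit_buy(price=99, qty=2): fills=#2x#1:2@97; bids=[-] asks=[#1:2@97]
After op 3 cancel(order #1): fills=none; bids=[-] asks=[-]
After op 4 [order #3] limit_sell(price=95, qty=5): fills=none; bids=[-] asks=[#3:5@95]
After op 5 [order #4] limit_sell(price=104, qty=2): fills=none; bids=[-] asks=[#3:5@95 #4:2@104]
After op 6 cancel(order #1): fills=none; bids=[-] asks=[#3:5@95 #4:2@104]

Answer: BIDS (highest first):
  (empty)
ASKS (lowest first):
  #3: 5@95
  #4: 2@104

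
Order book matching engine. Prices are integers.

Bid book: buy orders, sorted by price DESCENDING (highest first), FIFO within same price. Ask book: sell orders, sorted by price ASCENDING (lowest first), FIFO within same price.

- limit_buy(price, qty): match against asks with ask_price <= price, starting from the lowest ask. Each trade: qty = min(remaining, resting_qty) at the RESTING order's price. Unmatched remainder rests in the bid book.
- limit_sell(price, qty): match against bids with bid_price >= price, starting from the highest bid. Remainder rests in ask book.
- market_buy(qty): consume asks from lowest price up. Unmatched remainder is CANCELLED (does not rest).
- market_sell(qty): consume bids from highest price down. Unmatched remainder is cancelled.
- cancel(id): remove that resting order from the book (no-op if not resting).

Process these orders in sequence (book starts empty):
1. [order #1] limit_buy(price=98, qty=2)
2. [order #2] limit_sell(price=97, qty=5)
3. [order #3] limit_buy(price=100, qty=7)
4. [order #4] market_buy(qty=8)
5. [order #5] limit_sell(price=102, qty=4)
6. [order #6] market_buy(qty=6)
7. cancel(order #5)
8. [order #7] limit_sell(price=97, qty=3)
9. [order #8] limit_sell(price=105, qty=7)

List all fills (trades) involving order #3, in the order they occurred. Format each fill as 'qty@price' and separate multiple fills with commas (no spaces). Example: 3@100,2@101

Answer: 3@97,3@100

Derivation:
After op 1 [order #1] limit_buy(price=98, qty=2): fills=none; bids=[#1:2@98] asks=[-]
After op 2 [order #2] limit_sell(price=97, qty=5): fills=#1x#2:2@98; bids=[-] asks=[#2:3@97]
After op 3 [order #3] limit_buy(price=100, qty=7): fills=#3x#2:3@97; bids=[#3:4@100] asks=[-]
After op 4 [order #4] market_buy(qty=8): fills=none; bids=[#3:4@100] asks=[-]
After op 5 [order #5] limit_sell(price=102, qty=4): fills=none; bids=[#3:4@100] asks=[#5:4@102]
After op 6 [order #6] market_buy(qty=6): fills=#6x#5:4@102; bids=[#3:4@100] asks=[-]
After op 7 cancel(order #5): fills=none; bids=[#3:4@100] asks=[-]
After op 8 [order #7] limit_sell(price=97, qty=3): fills=#3x#7:3@100; bids=[#3:1@100] asks=[-]
After op 9 [order #8] limit_sell(price=105, qty=7): fills=none; bids=[#3:1@100] asks=[#8:7@105]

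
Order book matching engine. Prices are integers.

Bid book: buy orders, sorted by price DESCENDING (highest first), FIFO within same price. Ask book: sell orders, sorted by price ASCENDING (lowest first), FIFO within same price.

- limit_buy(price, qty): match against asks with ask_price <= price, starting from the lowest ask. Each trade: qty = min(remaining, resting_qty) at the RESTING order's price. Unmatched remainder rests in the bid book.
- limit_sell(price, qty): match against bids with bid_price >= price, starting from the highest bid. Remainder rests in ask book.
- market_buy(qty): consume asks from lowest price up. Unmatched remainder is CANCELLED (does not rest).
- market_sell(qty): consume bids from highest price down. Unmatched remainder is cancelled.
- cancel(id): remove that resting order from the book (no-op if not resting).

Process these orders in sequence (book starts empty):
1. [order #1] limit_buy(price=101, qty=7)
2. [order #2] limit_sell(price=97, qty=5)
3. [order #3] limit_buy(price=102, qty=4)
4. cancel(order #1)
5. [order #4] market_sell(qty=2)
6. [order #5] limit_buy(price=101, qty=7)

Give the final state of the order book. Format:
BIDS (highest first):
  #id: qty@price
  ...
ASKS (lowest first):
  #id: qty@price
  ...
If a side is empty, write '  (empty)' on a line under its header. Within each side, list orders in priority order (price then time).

After op 1 [order #1] limit_buy(price=101, qty=7): fills=none; bids=[#1:7@101] asks=[-]
After op 2 [order #2] limit_sell(price=97, qty=5): fills=#1x#2:5@101; bids=[#1:2@101] asks=[-]
After op 3 [order #3] limit_buy(price=102, qty=4): fills=none; bids=[#3:4@102 #1:2@101] asks=[-]
After op 4 cancel(order #1): fills=none; bids=[#3:4@102] asks=[-]
After op 5 [order #4] market_sell(qty=2): fills=#3x#4:2@102; bids=[#3:2@102] asks=[-]
After op 6 [order #5] limit_buy(price=101, qty=7): fills=none; bids=[#3:2@102 #5:7@101] asks=[-]

Answer: BIDS (highest first):
  #3: 2@102
  #5: 7@101
ASKS (lowest first):
  (empty)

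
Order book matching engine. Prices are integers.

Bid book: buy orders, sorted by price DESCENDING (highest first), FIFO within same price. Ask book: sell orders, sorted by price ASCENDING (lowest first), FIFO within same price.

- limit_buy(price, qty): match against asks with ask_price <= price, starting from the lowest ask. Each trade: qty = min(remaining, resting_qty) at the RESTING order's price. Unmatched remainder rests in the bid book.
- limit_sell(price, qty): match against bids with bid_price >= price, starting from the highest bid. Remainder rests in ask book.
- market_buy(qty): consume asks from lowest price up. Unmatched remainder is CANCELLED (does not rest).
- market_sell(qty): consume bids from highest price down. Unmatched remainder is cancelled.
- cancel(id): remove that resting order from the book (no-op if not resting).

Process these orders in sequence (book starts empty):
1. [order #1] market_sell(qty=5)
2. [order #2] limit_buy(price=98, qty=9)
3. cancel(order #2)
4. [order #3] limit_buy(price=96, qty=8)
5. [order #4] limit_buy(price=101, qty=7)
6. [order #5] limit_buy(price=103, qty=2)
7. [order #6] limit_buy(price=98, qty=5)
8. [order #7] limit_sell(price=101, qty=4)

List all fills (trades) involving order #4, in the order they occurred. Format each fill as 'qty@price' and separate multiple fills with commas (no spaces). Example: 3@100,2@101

After op 1 [order #1] market_sell(qty=5): fills=none; bids=[-] asks=[-]
After op 2 [order #2] limit_buy(price=98, qty=9): fills=none; bids=[#2:9@98] asks=[-]
After op 3 cancel(order #2): fills=none; bids=[-] asks=[-]
After op 4 [order #3] limit_buy(price=96, qty=8): fills=none; bids=[#3:8@96] asks=[-]
After op 5 [order #4] limit_buy(price=101, qty=7): fills=none; bids=[#4:7@101 #3:8@96] asks=[-]
After op 6 [order #5] limit_buy(price=103, qty=2): fills=none; bids=[#5:2@103 #4:7@101 #3:8@96] asks=[-]
After op 7 [order #6] limit_buy(price=98, qty=5): fills=none; bids=[#5:2@103 #4:7@101 #6:5@98 #3:8@96] asks=[-]
After op 8 [order #7] limit_sell(price=101, qty=4): fills=#5x#7:2@103 #4x#7:2@101; bids=[#4:5@101 #6:5@98 #3:8@96] asks=[-]

Answer: 2@101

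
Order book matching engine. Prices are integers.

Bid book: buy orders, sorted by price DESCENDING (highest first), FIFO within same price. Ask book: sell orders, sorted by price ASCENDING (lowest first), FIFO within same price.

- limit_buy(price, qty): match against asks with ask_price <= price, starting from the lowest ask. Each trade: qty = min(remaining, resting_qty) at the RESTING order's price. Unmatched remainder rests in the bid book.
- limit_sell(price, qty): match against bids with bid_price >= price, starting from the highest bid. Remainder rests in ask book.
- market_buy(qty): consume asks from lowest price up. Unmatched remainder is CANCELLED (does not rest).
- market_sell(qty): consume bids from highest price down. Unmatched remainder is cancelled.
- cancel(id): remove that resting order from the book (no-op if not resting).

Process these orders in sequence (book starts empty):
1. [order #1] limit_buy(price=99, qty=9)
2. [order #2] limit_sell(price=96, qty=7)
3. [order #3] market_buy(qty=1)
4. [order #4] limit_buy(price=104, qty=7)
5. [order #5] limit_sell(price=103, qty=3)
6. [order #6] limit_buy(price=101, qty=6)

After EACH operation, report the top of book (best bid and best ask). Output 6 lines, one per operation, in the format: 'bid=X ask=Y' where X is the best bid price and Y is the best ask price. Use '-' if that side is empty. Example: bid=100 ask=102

After op 1 [order #1] limit_buy(price=99, qty=9): fills=none; bids=[#1:9@99] asks=[-]
After op 2 [order #2] limit_sell(price=96, qty=7): fills=#1x#2:7@99; bids=[#1:2@99] asks=[-]
After op 3 [order #3] market_buy(qty=1): fills=none; bids=[#1:2@99] asks=[-]
After op 4 [order #4] limit_buy(price=104, qty=7): fills=none; bids=[#4:7@104 #1:2@99] asks=[-]
After op 5 [order #5] limit_sell(price=103, qty=3): fills=#4x#5:3@104; bids=[#4:4@104 #1:2@99] asks=[-]
After op 6 [order #6] limit_buy(price=101, qty=6): fills=none; bids=[#4:4@104 #6:6@101 #1:2@99] asks=[-]

Answer: bid=99 ask=-
bid=99 ask=-
bid=99 ask=-
bid=104 ask=-
bid=104 ask=-
bid=104 ask=-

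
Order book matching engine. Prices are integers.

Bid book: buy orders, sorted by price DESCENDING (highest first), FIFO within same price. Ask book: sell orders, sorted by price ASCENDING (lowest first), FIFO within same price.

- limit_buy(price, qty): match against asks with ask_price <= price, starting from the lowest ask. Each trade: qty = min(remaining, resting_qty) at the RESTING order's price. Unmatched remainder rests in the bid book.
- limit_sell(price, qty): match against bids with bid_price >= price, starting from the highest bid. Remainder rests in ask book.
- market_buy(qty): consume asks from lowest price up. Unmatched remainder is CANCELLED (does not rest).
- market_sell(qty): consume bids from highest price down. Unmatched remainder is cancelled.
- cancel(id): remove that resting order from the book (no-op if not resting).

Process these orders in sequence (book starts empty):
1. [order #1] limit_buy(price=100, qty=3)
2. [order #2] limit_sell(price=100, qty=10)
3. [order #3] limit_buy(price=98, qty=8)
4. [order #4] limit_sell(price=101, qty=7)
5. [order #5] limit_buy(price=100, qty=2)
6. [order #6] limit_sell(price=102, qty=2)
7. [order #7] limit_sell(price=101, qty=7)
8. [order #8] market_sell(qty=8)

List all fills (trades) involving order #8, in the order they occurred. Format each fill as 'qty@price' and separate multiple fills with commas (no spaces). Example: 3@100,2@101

Answer: 8@98

Derivation:
After op 1 [order #1] limit_buy(price=100, qty=3): fills=none; bids=[#1:3@100] asks=[-]
After op 2 [order #2] limit_sell(price=100, qty=10): fills=#1x#2:3@100; bids=[-] asks=[#2:7@100]
After op 3 [order #3] limit_buy(price=98, qty=8): fills=none; bids=[#3:8@98] asks=[#2:7@100]
After op 4 [order #4] limit_sell(price=101, qty=7): fills=none; bids=[#3:8@98] asks=[#2:7@100 #4:7@101]
After op 5 [order #5] limit_buy(price=100, qty=2): fills=#5x#2:2@100; bids=[#3:8@98] asks=[#2:5@100 #4:7@101]
After op 6 [order #6] limit_sell(price=102, qty=2): fills=none; bids=[#3:8@98] asks=[#2:5@100 #4:7@101 #6:2@102]
After op 7 [order #7] limit_sell(price=101, qty=7): fills=none; bids=[#3:8@98] asks=[#2:5@100 #4:7@101 #7:7@101 #6:2@102]
After op 8 [order #8] market_sell(qty=8): fills=#3x#8:8@98; bids=[-] asks=[#2:5@100 #4:7@101 #7:7@101 #6:2@102]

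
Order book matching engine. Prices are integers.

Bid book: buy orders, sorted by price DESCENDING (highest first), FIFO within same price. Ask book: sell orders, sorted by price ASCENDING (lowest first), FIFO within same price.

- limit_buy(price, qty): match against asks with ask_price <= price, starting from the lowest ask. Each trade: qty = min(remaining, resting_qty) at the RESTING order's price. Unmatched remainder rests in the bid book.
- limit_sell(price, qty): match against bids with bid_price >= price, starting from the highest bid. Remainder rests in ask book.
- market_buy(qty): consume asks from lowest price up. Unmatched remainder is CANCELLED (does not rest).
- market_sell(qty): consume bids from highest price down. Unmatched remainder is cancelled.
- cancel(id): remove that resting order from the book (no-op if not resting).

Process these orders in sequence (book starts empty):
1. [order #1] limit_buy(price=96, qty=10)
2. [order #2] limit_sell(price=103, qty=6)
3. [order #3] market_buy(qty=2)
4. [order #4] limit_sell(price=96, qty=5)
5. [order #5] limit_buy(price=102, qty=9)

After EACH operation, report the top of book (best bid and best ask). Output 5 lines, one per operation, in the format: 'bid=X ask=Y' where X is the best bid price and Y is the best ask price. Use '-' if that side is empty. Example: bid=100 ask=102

Answer: bid=96 ask=-
bid=96 ask=103
bid=96 ask=103
bid=96 ask=103
bid=102 ask=103

Derivation:
After op 1 [order #1] limit_buy(price=96, qty=10): fills=none; bids=[#1:10@96] asks=[-]
After op 2 [order #2] limit_sell(price=103, qty=6): fills=none; bids=[#1:10@96] asks=[#2:6@103]
After op 3 [order #3] market_buy(qty=2): fills=#3x#2:2@103; bids=[#1:10@96] asks=[#2:4@103]
After op 4 [order #4] limit_sell(price=96, qty=5): fills=#1x#4:5@96; bids=[#1:5@96] asks=[#2:4@103]
After op 5 [order #5] limit_buy(price=102, qty=9): fills=none; bids=[#5:9@102 #1:5@96] asks=[#2:4@103]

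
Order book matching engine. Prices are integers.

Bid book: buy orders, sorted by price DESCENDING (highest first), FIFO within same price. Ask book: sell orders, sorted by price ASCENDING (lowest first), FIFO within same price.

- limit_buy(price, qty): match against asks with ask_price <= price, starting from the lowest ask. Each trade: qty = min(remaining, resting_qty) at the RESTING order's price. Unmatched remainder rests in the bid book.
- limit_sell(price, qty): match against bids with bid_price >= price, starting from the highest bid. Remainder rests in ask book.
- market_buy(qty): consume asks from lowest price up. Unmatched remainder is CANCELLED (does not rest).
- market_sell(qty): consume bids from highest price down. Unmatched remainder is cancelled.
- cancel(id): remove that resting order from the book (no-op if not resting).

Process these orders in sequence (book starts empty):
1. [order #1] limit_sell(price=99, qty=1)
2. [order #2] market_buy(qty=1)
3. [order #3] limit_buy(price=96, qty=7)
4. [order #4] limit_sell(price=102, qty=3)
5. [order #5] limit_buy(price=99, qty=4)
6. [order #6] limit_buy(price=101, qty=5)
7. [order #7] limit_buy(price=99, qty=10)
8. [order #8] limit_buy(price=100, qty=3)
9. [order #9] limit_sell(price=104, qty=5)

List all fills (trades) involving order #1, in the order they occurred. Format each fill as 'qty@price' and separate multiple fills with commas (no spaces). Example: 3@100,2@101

Answer: 1@99

Derivation:
After op 1 [order #1] limit_sell(price=99, qty=1): fills=none; bids=[-] asks=[#1:1@99]
After op 2 [order #2] market_buy(qty=1): fills=#2x#1:1@99; bids=[-] asks=[-]
After op 3 [order #3] limit_buy(price=96, qty=7): fills=none; bids=[#3:7@96] asks=[-]
After op 4 [order #4] limit_sell(price=102, qty=3): fills=none; bids=[#3:7@96] asks=[#4:3@102]
After op 5 [order #5] limit_buy(price=99, qty=4): fills=none; bids=[#5:4@99 #3:7@96] asks=[#4:3@102]
After op 6 [order #6] limit_buy(price=101, qty=5): fills=none; bids=[#6:5@101 #5:4@99 #3:7@96] asks=[#4:3@102]
After op 7 [order #7] limit_buy(price=99, qty=10): fills=none; bids=[#6:5@101 #5:4@99 #7:10@99 #3:7@96] asks=[#4:3@102]
After op 8 [order #8] limit_buy(price=100, qty=3): fills=none; bids=[#6:5@101 #8:3@100 #5:4@99 #7:10@99 #3:7@96] asks=[#4:3@102]
After op 9 [order #9] limit_sell(price=104, qty=5): fills=none; bids=[#6:5@101 #8:3@100 #5:4@99 #7:10@99 #3:7@96] asks=[#4:3@102 #9:5@104]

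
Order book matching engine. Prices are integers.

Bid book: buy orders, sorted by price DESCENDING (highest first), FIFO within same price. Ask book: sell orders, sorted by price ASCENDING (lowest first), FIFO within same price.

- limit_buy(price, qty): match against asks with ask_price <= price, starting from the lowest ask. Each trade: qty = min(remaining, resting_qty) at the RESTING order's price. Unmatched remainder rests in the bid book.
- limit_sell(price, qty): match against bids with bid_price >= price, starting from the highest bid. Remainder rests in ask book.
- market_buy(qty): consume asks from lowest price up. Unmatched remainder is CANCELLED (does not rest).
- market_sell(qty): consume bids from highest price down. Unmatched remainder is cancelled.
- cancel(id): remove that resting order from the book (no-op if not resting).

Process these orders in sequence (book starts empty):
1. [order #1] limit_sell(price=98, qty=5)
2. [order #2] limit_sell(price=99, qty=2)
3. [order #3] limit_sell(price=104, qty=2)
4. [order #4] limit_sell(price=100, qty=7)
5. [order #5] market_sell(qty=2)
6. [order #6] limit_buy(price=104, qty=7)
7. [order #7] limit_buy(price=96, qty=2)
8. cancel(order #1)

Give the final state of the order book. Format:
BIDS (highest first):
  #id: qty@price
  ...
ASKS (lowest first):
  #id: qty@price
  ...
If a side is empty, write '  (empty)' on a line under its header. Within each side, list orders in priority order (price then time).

Answer: BIDS (highest first):
  #7: 2@96
ASKS (lowest first):
  #4: 7@100
  #3: 2@104

Derivation:
After op 1 [order #1] limit_sell(price=98, qty=5): fills=none; bids=[-] asks=[#1:5@98]
After op 2 [order #2] limit_sell(price=99, qty=2): fills=none; bids=[-] asks=[#1:5@98 #2:2@99]
After op 3 [order #3] limit_sell(price=104, qty=2): fills=none; bids=[-] asks=[#1:5@98 #2:2@99 #3:2@104]
After op 4 [order #4] limit_sell(price=100, qty=7): fills=none; bids=[-] asks=[#1:5@98 #2:2@99 #4:7@100 #3:2@104]
After op 5 [order #5] market_sell(qty=2): fills=none; bids=[-] asks=[#1:5@98 #2:2@99 #4:7@100 #3:2@104]
After op 6 [order #6] limit_buy(price=104, qty=7): fills=#6x#1:5@98 #6x#2:2@99; bids=[-] asks=[#4:7@100 #3:2@104]
After op 7 [order #7] limit_buy(price=96, qty=2): fills=none; bids=[#7:2@96] asks=[#4:7@100 #3:2@104]
After op 8 cancel(order #1): fills=none; bids=[#7:2@96] asks=[#4:7@100 #3:2@104]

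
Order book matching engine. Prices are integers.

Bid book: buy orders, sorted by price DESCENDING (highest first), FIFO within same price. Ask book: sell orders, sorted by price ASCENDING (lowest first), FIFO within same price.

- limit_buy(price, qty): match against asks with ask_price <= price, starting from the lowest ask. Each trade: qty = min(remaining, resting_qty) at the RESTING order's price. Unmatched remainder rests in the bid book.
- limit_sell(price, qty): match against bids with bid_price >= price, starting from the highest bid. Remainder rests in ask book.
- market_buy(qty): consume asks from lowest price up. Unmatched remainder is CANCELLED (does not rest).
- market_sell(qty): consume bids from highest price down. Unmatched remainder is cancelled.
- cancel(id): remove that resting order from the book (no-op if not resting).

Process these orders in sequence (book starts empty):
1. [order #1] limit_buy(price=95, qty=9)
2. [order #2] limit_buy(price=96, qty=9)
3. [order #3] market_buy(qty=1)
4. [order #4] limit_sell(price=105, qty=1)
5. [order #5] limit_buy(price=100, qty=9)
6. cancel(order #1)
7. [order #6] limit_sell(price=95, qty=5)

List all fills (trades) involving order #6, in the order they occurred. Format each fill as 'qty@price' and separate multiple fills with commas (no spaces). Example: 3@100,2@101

Answer: 5@100

Derivation:
After op 1 [order #1] limit_buy(price=95, qty=9): fills=none; bids=[#1:9@95] asks=[-]
After op 2 [order #2] limit_buy(price=96, qty=9): fills=none; bids=[#2:9@96 #1:9@95] asks=[-]
After op 3 [order #3] market_buy(qty=1): fills=none; bids=[#2:9@96 #1:9@95] asks=[-]
After op 4 [order #4] limit_sell(price=105, qty=1): fills=none; bids=[#2:9@96 #1:9@95] asks=[#4:1@105]
After op 5 [order #5] limit_buy(price=100, qty=9): fills=none; bids=[#5:9@100 #2:9@96 #1:9@95] asks=[#4:1@105]
After op 6 cancel(order #1): fills=none; bids=[#5:9@100 #2:9@96] asks=[#4:1@105]
After op 7 [order #6] limit_sell(price=95, qty=5): fills=#5x#6:5@100; bids=[#5:4@100 #2:9@96] asks=[#4:1@105]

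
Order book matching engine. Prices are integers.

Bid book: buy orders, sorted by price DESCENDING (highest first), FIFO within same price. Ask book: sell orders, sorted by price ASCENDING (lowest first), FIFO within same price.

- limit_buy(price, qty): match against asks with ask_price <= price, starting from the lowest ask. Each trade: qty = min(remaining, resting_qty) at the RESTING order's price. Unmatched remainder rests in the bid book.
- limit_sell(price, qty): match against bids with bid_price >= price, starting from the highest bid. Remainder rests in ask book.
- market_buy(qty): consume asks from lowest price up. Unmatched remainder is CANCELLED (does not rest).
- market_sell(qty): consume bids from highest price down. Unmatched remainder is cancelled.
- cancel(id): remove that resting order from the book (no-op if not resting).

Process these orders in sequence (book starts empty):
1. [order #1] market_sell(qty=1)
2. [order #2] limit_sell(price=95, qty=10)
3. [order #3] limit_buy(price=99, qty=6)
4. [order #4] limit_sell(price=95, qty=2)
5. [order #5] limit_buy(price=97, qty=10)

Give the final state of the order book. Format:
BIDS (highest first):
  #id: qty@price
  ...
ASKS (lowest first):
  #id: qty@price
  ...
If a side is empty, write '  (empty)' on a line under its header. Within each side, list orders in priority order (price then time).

After op 1 [order #1] market_sell(qty=1): fills=none; bids=[-] asks=[-]
After op 2 [order #2] limit_sell(price=95, qty=10): fills=none; bids=[-] asks=[#2:10@95]
After op 3 [order #3] limit_buy(price=99, qty=6): fills=#3x#2:6@95; bids=[-] asks=[#2:4@95]
After op 4 [order #4] limit_sell(price=95, qty=2): fills=none; bids=[-] asks=[#2:4@95 #4:2@95]
After op 5 [order #5] limit_buy(price=97, qty=10): fills=#5x#2:4@95 #5x#4:2@95; bids=[#5:4@97] asks=[-]

Answer: BIDS (highest first):
  #5: 4@97
ASKS (lowest first):
  (empty)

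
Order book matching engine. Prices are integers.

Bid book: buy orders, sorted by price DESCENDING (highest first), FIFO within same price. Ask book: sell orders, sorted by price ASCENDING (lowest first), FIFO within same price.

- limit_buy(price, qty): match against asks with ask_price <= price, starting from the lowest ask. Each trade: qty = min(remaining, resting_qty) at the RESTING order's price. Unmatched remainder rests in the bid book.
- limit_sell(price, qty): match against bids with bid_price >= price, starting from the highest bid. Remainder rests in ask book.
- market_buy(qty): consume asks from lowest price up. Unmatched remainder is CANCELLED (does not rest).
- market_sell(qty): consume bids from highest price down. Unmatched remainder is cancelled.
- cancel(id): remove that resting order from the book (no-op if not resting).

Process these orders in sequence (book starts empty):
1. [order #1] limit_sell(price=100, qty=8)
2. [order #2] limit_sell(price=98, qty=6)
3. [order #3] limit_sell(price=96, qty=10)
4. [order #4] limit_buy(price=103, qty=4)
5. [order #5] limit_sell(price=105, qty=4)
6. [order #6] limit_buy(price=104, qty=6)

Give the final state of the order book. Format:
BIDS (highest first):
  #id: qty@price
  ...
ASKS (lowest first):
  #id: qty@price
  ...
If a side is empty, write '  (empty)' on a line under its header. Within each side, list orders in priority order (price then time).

Answer: BIDS (highest first):
  (empty)
ASKS (lowest first):
  #2: 6@98
  #1: 8@100
  #5: 4@105

Derivation:
After op 1 [order #1] limit_sell(price=100, qty=8): fills=none; bids=[-] asks=[#1:8@100]
After op 2 [order #2] limit_sell(price=98, qty=6): fills=none; bids=[-] asks=[#2:6@98 #1:8@100]
After op 3 [order #3] limit_sell(price=96, qty=10): fills=none; bids=[-] asks=[#3:10@96 #2:6@98 #1:8@100]
After op 4 [order #4] limit_buy(price=103, qty=4): fills=#4x#3:4@96; bids=[-] asks=[#3:6@96 #2:6@98 #1:8@100]
After op 5 [order #5] limit_sell(price=105, qty=4): fills=none; bids=[-] asks=[#3:6@96 #2:6@98 #1:8@100 #5:4@105]
After op 6 [order #6] limit_buy(price=104, qty=6): fills=#6x#3:6@96; bids=[-] asks=[#2:6@98 #1:8@100 #5:4@105]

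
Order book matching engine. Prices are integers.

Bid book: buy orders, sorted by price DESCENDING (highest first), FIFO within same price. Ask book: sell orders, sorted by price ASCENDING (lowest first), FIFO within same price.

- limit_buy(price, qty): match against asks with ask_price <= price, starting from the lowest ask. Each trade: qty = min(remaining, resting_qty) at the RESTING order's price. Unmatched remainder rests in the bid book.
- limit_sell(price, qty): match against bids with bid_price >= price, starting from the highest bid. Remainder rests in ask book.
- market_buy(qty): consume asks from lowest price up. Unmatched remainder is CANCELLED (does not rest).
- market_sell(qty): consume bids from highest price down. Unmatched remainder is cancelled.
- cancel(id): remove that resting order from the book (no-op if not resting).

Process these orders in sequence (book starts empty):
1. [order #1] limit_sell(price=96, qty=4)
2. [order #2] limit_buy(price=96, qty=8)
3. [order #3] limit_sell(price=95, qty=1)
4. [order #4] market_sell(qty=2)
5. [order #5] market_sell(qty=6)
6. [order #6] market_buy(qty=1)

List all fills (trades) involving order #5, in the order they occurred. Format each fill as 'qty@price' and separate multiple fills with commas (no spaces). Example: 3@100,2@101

Answer: 1@96

Derivation:
After op 1 [order #1] limit_sell(price=96, qty=4): fills=none; bids=[-] asks=[#1:4@96]
After op 2 [order #2] limit_buy(price=96, qty=8): fills=#2x#1:4@96; bids=[#2:4@96] asks=[-]
After op 3 [order #3] limit_sell(price=95, qty=1): fills=#2x#3:1@96; bids=[#2:3@96] asks=[-]
After op 4 [order #4] market_sell(qty=2): fills=#2x#4:2@96; bids=[#2:1@96] asks=[-]
After op 5 [order #5] market_sell(qty=6): fills=#2x#5:1@96; bids=[-] asks=[-]
After op 6 [order #6] market_buy(qty=1): fills=none; bids=[-] asks=[-]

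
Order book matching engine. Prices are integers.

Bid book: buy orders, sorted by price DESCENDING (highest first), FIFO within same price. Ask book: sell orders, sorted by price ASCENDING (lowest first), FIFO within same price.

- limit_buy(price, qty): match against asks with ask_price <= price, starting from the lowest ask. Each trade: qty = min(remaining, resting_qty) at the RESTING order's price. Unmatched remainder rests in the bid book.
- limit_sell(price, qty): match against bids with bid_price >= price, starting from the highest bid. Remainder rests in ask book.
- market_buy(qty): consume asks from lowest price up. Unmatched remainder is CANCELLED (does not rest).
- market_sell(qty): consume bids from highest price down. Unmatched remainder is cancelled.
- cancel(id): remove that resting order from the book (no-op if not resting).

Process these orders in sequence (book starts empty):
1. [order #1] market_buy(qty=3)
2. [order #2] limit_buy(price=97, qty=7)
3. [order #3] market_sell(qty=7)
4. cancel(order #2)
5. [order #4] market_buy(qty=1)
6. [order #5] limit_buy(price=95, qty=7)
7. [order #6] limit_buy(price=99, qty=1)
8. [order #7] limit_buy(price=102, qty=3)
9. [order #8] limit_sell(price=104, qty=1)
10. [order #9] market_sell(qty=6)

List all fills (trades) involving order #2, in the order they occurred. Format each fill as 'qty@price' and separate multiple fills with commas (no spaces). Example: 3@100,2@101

Answer: 7@97

Derivation:
After op 1 [order #1] market_buy(qty=3): fills=none; bids=[-] asks=[-]
After op 2 [order #2] limit_buy(price=97, qty=7): fills=none; bids=[#2:7@97] asks=[-]
After op 3 [order #3] market_sell(qty=7): fills=#2x#3:7@97; bids=[-] asks=[-]
After op 4 cancel(order #2): fills=none; bids=[-] asks=[-]
After op 5 [order #4] market_buy(qty=1): fills=none; bids=[-] asks=[-]
After op 6 [order #5] limit_buy(price=95, qty=7): fills=none; bids=[#5:7@95] asks=[-]
After op 7 [order #6] limit_buy(price=99, qty=1): fills=none; bids=[#6:1@99 #5:7@95] asks=[-]
After op 8 [order #7] limit_buy(price=102, qty=3): fills=none; bids=[#7:3@102 #6:1@99 #5:7@95] asks=[-]
After op 9 [order #8] limit_sell(price=104, qty=1): fills=none; bids=[#7:3@102 #6:1@99 #5:7@95] asks=[#8:1@104]
After op 10 [order #9] market_sell(qty=6): fills=#7x#9:3@102 #6x#9:1@99 #5x#9:2@95; bids=[#5:5@95] asks=[#8:1@104]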